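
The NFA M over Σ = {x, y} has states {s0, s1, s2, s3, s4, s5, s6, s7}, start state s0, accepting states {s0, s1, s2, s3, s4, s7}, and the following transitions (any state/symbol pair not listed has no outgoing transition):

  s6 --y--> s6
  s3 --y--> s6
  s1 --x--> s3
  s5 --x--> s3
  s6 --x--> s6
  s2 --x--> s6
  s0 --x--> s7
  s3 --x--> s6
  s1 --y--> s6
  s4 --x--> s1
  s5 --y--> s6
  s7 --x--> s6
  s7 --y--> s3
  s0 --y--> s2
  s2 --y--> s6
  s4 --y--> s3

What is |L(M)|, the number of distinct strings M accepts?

The useful subgraph on states {s0, s2, s3, s7} is acyclic, so L(M) is finite; the longest accepting path visits 3 useful states, giving maximum string length 2.
Counting accepting paths from s0 by length: 1 of length 0, 2 of length 1, 1 of length 2. Total 4.

4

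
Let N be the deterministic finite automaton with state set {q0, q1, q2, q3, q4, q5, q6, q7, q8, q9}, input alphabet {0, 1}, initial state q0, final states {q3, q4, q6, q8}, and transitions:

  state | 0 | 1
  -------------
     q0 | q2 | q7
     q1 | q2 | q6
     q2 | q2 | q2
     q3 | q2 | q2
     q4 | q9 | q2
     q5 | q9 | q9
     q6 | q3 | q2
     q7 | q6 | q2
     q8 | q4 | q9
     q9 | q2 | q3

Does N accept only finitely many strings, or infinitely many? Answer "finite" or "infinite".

finite

The useful states (reachable from q0 and able to reach an accepting state) are {q0, q3, q6, q7}.
Restricted to these states the transition graph has no cycle, so every accepting path has bounded length and L is finite.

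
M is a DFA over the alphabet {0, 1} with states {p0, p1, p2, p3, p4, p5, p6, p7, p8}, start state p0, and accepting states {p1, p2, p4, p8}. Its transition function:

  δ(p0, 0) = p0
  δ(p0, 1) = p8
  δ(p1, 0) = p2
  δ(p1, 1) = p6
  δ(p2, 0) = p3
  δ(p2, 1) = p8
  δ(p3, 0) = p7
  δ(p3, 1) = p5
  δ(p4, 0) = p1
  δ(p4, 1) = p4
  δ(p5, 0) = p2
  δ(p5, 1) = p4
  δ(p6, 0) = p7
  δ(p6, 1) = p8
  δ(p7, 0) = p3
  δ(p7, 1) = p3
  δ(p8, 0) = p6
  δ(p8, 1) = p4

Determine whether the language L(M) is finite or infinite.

infinite

State p0 is reachable from the start and can reach an accepting state, and it lies on the cycle p0 → p0.
Traversing that cycle any number of times yields accepted strings of unbounded length, so the language is infinite.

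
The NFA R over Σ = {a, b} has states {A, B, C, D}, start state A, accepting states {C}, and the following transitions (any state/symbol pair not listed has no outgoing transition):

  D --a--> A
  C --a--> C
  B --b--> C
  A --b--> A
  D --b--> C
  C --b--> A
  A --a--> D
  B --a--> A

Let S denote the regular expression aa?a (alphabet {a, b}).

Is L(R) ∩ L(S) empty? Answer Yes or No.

Converting the expression S to a DFA (subset construction, then merging equivalent states) gives the minimal DFA with states {s0, s1, s2, s3, s4}, start state s0, accepting states {s3, s4} and transitions s0: a→s1, b→s2; s1: a→s3, b→s2; s2: a→s2, b→s2; s3: a→s4, b→s2; s4: a→s2, b→s2.
Exploring the product automaton R × S from the start pair (A, s0), following both machines on each input symbol, reaches 7 state pairs: (A, s0), (D, s1), (A, s2), (A, s3), (C, s2), (D, s2), (D, s4).
R accepts in {C} and S accepts in {s3, s4}; no reachable pair has both components accepting, so no string drives both machines to acceptance simultaneously and L(R) ∩ L(S) = ∅.
So no string is accepted by both, and the intersection is empty.

Yes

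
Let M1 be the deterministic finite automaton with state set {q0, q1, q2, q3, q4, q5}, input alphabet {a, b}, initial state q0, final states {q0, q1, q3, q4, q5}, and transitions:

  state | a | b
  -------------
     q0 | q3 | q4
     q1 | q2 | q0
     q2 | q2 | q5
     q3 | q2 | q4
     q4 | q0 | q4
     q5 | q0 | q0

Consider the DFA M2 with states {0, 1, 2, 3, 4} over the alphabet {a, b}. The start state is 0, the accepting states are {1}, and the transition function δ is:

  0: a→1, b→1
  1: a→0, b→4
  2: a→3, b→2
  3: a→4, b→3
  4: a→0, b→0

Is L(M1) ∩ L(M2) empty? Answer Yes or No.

No

The string a is accepted by both M1 and M2.
Hence L(M1) ∩ L(M2) ≠ ∅.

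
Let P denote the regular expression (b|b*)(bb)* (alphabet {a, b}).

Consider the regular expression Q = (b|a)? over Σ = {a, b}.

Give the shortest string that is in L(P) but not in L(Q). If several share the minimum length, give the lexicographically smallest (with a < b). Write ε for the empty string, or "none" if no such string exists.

bb

The string bb is accepted by P but not by Q.
No shorter string lies in the difference, and bb is the lexicographically first length-2 string in L(P) \ L(Q).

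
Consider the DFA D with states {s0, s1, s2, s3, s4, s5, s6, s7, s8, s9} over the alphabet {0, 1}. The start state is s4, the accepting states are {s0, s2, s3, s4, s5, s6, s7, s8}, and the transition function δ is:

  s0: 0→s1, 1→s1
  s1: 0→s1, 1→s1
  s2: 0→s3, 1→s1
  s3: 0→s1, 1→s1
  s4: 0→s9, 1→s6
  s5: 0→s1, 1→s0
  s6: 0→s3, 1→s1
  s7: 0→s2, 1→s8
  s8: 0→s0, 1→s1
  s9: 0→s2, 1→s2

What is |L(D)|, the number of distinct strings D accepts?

The useful subgraph on states {s2, s3, s4, s6, s9} is acyclic, so L(D) is finite; the longest accepting path visits 4 useful states, giving maximum string length 3.
Counting accepting paths from s4 by length: 1 of length 0, 1 of length 1, 3 of length 2, 2 of length 3. Total 7.

7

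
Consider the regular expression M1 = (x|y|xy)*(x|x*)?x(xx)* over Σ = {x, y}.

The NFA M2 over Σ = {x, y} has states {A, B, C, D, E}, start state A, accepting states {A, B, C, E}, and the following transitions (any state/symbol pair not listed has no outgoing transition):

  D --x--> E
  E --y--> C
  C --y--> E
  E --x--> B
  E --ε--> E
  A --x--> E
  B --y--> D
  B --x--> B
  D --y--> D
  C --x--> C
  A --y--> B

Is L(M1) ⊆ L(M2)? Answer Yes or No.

Yes

Converting the expression M1 to a DFA (subset construction, then merging equivalent states) gives the minimal DFA with states {r0, r1}, start state r0, accepting states {r1} and transitions r0: x→r1, y→r0; r1: x→r1, y→r0.
Exploring the product automaton M1 × M2 from the start pair (r0, A), following both machines on each input symbol, reaches 8 state pairs: (r0, A), (r1, E), (r0, B), (r1, B), (r0, C), (r0, D), (r1, C), (r0, E).
M1 accepts in {r1} and M2 accepts in {A, B, C, E}. The reachable pairs whose M1-component is accepting are (r1, E), (r1, B), (r1, C); in each of them the M2-component is accepting too, so the product for L(M1) \ L(M2) (M1-component accepting, M2-component rejecting) has no reachable accepting pair and the difference is empty.
Hence every string in L(M1) is also in L(M2).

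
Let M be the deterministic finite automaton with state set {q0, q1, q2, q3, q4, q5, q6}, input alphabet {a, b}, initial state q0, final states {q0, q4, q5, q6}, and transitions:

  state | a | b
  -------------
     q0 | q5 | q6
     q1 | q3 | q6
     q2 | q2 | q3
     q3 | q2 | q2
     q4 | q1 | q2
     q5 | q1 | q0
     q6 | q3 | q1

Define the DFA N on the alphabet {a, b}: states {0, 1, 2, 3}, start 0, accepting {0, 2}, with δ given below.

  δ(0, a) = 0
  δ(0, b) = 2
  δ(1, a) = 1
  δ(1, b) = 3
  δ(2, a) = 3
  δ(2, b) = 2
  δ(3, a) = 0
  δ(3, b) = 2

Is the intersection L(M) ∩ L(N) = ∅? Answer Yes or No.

No

The empty string ε is accepted by both M and N.
Hence L(M) ∩ L(N) ≠ ∅.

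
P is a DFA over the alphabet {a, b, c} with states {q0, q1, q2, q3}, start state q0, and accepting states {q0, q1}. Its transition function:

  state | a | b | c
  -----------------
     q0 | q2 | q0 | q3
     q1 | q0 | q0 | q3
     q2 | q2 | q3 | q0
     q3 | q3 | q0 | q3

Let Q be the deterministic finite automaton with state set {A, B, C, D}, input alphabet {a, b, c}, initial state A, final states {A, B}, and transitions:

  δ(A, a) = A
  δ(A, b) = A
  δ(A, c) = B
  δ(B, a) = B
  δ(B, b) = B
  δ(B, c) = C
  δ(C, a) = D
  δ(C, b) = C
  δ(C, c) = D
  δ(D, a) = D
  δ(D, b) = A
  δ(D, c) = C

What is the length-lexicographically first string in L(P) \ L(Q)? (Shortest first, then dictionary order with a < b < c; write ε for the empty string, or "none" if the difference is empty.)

The string ccb is accepted by P but not by Q.
No shorter string lies in the difference, and ccb is the lexicographically first length-3 string in L(P) \ L(Q).

ccb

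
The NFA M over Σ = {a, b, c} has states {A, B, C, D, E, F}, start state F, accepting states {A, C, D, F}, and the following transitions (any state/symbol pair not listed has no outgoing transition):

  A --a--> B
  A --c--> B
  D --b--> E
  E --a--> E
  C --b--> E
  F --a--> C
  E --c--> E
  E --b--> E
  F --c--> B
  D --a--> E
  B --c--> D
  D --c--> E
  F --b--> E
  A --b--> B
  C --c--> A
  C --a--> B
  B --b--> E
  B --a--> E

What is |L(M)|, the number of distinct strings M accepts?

8

The useful subgraph on states {A, B, C, D, F} is acyclic, so L(M) is finite; the longest accepting path visits 5 useful states, giving maximum string length 4.
Counting accepting paths from F by length: 1 of length 0, 1 of length 1, 2 of length 2, 1 of length 3, 3 of length 4. Total 8.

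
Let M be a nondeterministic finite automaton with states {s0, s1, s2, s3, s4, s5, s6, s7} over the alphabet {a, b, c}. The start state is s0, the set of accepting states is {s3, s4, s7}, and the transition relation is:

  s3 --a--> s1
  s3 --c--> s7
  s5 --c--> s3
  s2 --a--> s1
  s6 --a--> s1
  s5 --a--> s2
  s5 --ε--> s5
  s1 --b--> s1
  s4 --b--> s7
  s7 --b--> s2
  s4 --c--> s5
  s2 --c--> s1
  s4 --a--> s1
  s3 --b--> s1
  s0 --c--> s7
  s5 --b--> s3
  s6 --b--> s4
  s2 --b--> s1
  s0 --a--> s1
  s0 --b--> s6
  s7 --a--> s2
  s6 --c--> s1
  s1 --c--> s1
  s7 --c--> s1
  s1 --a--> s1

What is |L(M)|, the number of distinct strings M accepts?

The useful subgraph on states {s0, s3, s4, s5, s6, s7} is acyclic, so L(M) is finite; the longest accepting path visits 6 useful states, giving maximum string length 5.
Counting accepting paths from s0 by length: 1 of length 1, 1 of length 2, 1 of length 3, 2 of length 4, 2 of length 5. Total 7.

7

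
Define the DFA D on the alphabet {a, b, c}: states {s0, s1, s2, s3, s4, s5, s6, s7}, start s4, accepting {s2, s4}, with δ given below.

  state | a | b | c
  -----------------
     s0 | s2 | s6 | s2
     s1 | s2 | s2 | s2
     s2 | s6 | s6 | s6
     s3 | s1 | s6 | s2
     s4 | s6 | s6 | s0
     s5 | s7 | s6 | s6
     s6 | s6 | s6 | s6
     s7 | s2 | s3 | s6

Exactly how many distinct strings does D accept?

The useful subgraph on states {s0, s2, s4} is acyclic, so L(D) is finite; the longest accepting path visits 3 useful states, giving maximum string length 2.
Counting accepting paths from s4 by length: 1 of length 0, 2 of length 2. Total 3.

3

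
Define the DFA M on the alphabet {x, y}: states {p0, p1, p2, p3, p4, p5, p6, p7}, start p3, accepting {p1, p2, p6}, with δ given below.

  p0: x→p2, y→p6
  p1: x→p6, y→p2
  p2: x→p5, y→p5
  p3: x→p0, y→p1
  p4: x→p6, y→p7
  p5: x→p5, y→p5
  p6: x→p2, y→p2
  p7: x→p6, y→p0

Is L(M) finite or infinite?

finite

The useful states (reachable from p3 and able to reach an accepting state) are {p0, p1, p2, p3, p6}.
Restricted to these states the transition graph has no cycle, so every accepting path has bounded length and L is finite.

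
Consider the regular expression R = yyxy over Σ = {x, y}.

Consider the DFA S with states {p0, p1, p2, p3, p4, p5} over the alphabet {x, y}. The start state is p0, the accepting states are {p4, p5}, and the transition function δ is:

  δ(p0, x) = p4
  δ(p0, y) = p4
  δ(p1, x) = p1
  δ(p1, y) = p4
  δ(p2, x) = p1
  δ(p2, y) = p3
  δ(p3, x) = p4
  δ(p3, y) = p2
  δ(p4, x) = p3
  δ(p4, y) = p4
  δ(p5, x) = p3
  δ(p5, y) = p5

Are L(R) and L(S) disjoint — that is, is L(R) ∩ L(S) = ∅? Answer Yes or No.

Yes

Converting the expression R to a DFA (subset construction, then merging equivalent states) gives the minimal DFA with states {r0, r1, r2, r3, r4, r5}, start state r0, accepting states {r5} and transitions r0: x→r1, y→r2; r1: x→r1, y→r1; r2: x→r1, y→r3; r3: x→r4, y→r1; r4: x→r1, y→r5; r5: x→r1, y→r1.
Exploring the product automaton R × S from the start pair (r0, p0), following both machines on each input symbol, reaches 9 state pairs: (r0, p0), (r1, p4), (r2, p4), (r1, p3), (r3, p4), (r1, p2), (r4, p3), (r1, p1), (r5, p2).
R accepts in {r5} and S accepts in {p4, p5}; no reachable pair has both components accepting, so no string drives both machines to acceptance simultaneously and L(R) ∩ L(S) = ∅.
So no string is accepted by both, and the intersection is empty.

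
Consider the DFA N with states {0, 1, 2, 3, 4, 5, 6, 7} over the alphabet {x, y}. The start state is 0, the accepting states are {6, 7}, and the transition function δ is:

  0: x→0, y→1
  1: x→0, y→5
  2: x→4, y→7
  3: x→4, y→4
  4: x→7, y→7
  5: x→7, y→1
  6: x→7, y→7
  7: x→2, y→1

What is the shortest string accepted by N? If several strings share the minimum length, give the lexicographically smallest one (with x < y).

A breadth-first search from 0 reaches an accepting state first via the path 0 → 1 → 5 → 7 on input yyx.
No string of length < 3 is accepted (BFS exhausts all shorter strings without reaching an accepting state), and yyx is the lexicographically least accepting string of length 3.

yyx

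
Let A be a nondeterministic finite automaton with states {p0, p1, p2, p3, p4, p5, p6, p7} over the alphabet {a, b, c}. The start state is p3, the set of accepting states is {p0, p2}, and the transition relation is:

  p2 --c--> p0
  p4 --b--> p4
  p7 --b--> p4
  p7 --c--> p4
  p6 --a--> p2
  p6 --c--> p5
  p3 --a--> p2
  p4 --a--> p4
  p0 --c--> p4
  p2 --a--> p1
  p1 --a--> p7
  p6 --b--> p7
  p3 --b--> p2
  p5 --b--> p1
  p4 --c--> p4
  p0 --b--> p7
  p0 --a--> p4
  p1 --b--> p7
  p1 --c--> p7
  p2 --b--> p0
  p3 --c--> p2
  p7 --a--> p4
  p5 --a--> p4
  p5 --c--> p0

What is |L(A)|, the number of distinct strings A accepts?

The useful subgraph on states {p0, p2, p3} is acyclic, so L(A) is finite; the longest accepting path visits 3 useful states, giving maximum string length 2.
Counting accepting paths from p3 by length: 3 of length 1, 6 of length 2. Total 9.

9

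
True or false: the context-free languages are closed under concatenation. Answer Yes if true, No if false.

Take grammars for L₁ and L₂ with disjoint nonterminals and start symbols S₁, S₂; adding a new start symbol with S → S₁S₂ gives a context-free grammar for L₁L₂.
So the context-free languages are closed under concatenation.

Yes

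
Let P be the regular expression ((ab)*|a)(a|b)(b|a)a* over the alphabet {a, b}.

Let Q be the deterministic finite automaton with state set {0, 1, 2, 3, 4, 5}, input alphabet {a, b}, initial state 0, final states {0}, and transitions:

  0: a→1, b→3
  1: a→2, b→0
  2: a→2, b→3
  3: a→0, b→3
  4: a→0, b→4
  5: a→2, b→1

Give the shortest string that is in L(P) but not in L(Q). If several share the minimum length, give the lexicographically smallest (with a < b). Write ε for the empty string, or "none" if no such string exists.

aa

The string aa is accepted by P but not by Q.
No shorter string lies in the difference, and aa is the lexicographically first length-2 string in L(P) \ L(Q).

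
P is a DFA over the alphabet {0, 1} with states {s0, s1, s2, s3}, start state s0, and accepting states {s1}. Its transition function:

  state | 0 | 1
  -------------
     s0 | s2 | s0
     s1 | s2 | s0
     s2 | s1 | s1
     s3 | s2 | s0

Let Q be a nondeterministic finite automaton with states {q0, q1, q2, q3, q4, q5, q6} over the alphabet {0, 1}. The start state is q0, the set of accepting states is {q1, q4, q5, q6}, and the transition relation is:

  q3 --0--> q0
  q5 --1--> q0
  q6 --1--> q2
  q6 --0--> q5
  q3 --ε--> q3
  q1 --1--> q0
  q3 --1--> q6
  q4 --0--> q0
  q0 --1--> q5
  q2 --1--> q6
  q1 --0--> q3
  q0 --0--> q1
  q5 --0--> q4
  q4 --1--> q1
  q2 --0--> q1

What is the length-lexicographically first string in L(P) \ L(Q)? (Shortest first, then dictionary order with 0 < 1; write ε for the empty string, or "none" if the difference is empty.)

The string 00 is accepted by P but not by Q.
No shorter string lies in the difference, and 00 is the lexicographically first length-2 string in L(P) \ L(Q).

00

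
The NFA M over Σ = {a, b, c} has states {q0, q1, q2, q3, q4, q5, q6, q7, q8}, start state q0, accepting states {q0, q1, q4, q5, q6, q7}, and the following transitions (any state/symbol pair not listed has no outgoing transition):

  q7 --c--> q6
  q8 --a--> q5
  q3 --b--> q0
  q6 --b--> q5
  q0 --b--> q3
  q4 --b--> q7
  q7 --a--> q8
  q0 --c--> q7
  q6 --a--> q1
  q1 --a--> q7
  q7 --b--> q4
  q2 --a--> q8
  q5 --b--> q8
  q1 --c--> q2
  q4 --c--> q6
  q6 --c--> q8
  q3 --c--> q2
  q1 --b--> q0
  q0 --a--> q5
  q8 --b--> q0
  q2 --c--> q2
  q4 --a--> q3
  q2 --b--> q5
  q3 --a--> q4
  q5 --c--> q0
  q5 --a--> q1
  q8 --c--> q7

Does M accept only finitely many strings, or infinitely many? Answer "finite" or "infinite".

infinite

State q0 is reachable from the start and can reach an accepting state, and it lies on the cycle q0 → q3 → q0.
Traversing that cycle any number of times yields accepted strings of unbounded length, so the language is infinite.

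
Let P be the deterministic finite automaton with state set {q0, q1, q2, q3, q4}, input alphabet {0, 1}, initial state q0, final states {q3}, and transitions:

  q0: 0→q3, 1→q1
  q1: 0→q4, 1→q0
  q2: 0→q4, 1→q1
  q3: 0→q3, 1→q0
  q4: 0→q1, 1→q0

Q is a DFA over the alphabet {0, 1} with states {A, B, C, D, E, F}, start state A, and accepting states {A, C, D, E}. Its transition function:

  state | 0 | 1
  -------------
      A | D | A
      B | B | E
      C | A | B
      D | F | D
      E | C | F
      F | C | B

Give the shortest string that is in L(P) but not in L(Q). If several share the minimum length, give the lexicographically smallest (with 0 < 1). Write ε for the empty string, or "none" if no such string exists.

The string 00 is accepted by P but not by Q.
No shorter string lies in the difference, and 00 is the lexicographically first length-2 string in L(P) \ L(Q).

00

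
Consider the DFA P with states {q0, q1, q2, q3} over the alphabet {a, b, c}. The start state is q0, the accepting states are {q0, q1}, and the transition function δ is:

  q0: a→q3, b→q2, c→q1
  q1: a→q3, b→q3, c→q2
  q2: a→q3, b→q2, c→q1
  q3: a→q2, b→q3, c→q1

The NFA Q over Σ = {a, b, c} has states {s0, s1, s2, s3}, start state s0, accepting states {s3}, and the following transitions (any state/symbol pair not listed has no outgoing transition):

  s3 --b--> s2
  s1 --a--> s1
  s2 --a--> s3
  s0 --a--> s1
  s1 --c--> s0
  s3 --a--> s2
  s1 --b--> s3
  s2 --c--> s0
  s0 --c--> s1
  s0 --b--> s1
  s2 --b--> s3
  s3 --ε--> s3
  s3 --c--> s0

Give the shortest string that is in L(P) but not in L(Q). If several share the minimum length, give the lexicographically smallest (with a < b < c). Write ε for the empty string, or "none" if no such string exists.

ε

The empty string ε is accepted by P but not by Q.
Since ε is the unique shortest string, it is the required witness.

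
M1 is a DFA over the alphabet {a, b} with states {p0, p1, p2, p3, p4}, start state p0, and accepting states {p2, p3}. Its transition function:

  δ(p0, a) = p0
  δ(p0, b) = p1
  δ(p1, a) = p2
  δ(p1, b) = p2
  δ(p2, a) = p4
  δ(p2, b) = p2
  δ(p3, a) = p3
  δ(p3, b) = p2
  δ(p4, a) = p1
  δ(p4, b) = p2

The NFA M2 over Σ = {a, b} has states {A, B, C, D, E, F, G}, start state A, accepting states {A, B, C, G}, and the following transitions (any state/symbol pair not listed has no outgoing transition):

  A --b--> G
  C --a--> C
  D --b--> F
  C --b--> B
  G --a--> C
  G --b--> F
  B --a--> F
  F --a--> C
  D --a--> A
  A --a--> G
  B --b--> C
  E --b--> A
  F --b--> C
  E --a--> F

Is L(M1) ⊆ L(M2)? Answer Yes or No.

No

The string bb is in L(M1) but not in L(M2).
So L(M1) ⊄ L(M2).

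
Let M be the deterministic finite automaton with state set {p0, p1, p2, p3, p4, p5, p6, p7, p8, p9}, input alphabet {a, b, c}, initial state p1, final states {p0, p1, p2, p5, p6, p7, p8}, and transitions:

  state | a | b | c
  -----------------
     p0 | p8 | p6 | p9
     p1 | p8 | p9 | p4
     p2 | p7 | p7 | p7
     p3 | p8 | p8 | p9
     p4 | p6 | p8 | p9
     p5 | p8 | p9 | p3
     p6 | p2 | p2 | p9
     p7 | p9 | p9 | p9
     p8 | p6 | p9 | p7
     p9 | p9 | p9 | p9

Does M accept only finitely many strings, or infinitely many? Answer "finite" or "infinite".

finite

The useful states (reachable from p1 and able to reach an accepting state) are {p1, p2, p4, p6, p7, p8}.
Restricted to these states the transition graph has no cycle, so every accepting path has bounded length and L is finite.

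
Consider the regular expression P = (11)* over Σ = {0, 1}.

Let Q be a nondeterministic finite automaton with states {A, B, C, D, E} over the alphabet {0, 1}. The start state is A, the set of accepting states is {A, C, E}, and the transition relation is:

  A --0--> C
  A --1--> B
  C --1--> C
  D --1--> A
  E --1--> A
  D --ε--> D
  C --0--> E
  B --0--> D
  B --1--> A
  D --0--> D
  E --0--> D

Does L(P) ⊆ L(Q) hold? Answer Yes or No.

Yes

Converting the expression P to a DFA (subset construction, then merging equivalent states) gives the minimal DFA with states {p0, p1, p2}, start state p0, accepting states {p0} and transitions p0: 0→p1, 1→p2; p1: 0→p1, 1→p1; p2: 0→p1, 1→p0.
Exploring the product automaton P × Q from the start pair (p0, A), following both machines on each input symbol, reaches 7 state pairs: (p0, A), (p1, C), (p2, B), (p1, E), (p1, D), (p1, A), (p1, B).
P accepts in {p0} and Q accepts in {A, C, E}. The reachable pairs whose P-component is accepting are (p0, A); in each of them the Q-component is accepting too, so the product for L(P) \ L(Q) (P-component accepting, Q-component rejecting) has no reachable accepting pair and the difference is empty.
Hence every string in L(P) is also in L(Q).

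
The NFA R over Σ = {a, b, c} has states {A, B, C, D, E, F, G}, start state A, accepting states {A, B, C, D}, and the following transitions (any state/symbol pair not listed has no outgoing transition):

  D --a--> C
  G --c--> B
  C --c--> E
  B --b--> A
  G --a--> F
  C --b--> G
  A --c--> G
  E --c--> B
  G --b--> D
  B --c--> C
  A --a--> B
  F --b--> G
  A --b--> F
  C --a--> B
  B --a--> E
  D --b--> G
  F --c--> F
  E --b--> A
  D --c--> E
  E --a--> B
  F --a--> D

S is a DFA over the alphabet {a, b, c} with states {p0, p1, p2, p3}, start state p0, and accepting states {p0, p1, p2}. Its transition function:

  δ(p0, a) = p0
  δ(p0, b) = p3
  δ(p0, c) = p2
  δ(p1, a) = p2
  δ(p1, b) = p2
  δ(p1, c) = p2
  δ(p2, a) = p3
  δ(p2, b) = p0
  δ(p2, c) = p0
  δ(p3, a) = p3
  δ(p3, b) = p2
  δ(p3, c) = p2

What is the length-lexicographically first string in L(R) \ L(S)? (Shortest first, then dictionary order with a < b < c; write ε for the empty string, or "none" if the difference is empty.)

ab

The string ab is accepted by R but not by S.
No shorter string lies in the difference, and ab is the lexicographically first length-2 string in L(R) \ L(S).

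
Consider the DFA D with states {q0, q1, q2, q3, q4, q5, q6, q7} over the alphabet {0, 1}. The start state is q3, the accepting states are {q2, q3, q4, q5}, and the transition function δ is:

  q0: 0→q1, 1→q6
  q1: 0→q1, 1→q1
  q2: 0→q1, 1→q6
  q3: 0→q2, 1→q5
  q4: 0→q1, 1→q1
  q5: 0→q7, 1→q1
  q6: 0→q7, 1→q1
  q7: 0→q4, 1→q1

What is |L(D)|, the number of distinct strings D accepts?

The useful subgraph on states {q2, q3, q4, q5, q6, q7} is acyclic, so L(D) is finite; the longest accepting path visits 5 useful states, giving maximum string length 4.
Counting accepting paths from q3 by length: 1 of length 0, 2 of length 1, 1 of length 3, 1 of length 4. Total 5.

5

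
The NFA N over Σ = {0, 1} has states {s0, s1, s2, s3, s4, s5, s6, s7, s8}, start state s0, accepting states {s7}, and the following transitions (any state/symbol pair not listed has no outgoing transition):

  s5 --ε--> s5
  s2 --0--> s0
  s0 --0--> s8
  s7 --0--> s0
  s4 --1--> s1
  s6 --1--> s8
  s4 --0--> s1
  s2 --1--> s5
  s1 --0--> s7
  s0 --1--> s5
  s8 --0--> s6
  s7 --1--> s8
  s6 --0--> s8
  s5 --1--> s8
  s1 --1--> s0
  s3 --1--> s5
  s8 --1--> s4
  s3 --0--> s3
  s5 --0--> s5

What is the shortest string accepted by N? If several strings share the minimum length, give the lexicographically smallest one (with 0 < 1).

A breadth-first search from s0 reaches an accepting state first via the path s0 → s8 → s4 → s1 → s7 on input 0100.
No string of length < 4 is accepted (BFS exhausts all shorter strings without reaching an accepting state), and 0100 is the lexicographically least accepting string of length 4.

0100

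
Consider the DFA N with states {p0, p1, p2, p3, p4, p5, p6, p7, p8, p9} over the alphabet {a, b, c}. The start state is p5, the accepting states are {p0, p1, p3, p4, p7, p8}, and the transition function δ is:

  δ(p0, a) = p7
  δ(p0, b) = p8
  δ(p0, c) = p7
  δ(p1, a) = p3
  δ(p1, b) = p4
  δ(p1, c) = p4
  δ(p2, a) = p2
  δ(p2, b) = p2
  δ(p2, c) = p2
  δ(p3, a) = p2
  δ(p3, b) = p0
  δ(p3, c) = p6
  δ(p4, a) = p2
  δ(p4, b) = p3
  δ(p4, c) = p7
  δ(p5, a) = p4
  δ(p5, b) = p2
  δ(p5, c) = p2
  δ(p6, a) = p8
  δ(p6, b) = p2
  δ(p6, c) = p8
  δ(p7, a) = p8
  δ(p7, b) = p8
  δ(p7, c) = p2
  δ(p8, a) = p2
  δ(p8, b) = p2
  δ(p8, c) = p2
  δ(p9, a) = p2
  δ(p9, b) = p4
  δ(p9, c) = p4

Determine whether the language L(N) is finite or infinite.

The useful states (reachable from p5 and able to reach an accepting state) are {p0, p3, p4, p5, p6, p7, p8}.
Restricted to these states the transition graph has no cycle, so every accepting path has bounded length and L is finite.

finite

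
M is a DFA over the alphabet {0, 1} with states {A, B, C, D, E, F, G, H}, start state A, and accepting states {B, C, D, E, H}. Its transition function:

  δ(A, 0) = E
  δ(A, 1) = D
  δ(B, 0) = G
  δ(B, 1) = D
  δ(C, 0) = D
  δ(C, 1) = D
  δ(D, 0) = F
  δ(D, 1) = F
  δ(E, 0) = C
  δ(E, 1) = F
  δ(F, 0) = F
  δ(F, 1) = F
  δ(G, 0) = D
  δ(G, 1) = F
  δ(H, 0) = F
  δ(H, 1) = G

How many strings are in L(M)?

The useful subgraph on states {A, C, D, E} is acyclic, so L(M) is finite; the longest accepting path visits 4 useful states, giving maximum string length 3.
Counting accepting paths from A by length: 2 of length 1, 1 of length 2, 2 of length 3. Total 5.

5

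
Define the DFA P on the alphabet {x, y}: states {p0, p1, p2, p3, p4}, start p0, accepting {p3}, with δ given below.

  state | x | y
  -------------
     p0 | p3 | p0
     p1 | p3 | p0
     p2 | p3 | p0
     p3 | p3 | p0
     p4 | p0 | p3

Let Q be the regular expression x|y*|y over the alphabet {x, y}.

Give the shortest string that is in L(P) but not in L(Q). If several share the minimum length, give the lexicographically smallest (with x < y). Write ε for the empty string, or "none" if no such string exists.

xx

The string xx is accepted by P but not by Q.
No shorter string lies in the difference, and xx is the lexicographically first length-2 string in L(P) \ L(Q).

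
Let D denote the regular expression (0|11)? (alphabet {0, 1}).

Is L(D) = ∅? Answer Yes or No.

No

The empty string ε matches the expression, so it belongs to L(D).
Since L(D) contains at least one string, it is not empty.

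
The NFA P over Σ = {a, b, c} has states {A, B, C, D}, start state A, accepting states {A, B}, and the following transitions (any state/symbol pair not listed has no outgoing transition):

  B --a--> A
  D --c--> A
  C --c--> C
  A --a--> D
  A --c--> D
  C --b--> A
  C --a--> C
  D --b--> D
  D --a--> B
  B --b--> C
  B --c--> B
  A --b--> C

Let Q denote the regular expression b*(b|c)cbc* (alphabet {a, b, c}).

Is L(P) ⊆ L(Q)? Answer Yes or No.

No

The empty string ε is in L(P) but not in L(Q).
So L(P) ⊄ L(Q).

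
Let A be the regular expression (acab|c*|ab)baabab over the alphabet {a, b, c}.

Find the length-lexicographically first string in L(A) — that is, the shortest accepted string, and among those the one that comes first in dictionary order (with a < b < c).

baabab

By inspection of the expression, no string of length less than 6 matches, and baabab is the lexicographically first match of length 6.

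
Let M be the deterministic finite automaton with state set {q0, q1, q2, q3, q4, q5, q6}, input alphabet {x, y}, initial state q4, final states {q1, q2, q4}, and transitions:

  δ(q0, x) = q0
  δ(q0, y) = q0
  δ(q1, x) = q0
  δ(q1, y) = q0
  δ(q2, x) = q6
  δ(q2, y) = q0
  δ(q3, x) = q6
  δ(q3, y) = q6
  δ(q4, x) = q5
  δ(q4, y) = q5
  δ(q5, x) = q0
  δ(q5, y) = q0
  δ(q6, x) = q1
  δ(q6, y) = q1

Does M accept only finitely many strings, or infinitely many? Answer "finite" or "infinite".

finite

The useful states (reachable from q4 and able to reach an accepting state) are {q4}.
Restricted to these states the transition graph has no cycle, so every accepting path has bounded length and L is finite.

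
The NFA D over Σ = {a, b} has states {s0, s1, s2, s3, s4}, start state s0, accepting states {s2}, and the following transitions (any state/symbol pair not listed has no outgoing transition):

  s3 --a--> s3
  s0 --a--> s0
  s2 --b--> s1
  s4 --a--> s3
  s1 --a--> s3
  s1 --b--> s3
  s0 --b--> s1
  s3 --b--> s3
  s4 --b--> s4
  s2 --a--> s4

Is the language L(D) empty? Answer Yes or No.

Yes

The states reachable from the start state are {s0, s1, s3}.
None of the accepting states {s2} is reachable, so no string is accepted and L(D) = ∅.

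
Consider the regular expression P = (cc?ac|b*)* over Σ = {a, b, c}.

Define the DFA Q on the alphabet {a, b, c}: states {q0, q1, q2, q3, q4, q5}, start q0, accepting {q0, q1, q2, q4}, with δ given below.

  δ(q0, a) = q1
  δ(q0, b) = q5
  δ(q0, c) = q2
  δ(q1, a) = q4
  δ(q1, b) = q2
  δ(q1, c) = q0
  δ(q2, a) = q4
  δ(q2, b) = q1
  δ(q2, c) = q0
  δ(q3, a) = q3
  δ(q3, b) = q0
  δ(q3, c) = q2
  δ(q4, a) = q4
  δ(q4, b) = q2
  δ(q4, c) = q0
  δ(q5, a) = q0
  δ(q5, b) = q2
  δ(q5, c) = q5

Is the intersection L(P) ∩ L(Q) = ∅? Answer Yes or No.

The empty string ε is accepted by both P and Q.
Hence L(P) ∩ L(Q) ≠ ∅.

No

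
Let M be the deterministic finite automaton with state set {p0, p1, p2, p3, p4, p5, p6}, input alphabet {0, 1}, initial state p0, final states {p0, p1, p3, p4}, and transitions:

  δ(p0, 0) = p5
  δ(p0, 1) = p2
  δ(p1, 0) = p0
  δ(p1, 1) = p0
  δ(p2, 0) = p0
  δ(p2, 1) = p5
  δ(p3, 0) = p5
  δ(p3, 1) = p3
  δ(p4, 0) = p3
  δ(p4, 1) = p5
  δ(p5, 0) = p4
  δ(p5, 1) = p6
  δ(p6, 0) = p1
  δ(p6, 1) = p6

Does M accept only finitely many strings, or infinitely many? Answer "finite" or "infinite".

infinite

State p0 is reachable from the start and can reach an accepting state, and it lies on the cycle p0 → p2 → p0.
Traversing that cycle any number of times yields accepted strings of unbounded length, so the language is infinite.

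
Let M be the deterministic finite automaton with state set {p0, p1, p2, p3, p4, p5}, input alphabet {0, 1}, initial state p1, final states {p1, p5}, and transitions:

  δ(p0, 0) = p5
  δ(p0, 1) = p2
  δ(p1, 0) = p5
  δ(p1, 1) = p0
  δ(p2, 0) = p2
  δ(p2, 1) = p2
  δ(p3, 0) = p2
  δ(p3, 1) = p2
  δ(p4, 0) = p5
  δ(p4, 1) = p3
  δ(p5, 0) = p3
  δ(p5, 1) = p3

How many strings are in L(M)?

3

The useful subgraph on states {p0, p1, p5} is acyclic, so L(M) is finite; the longest accepting path visits 3 useful states, giving maximum string length 2.
Counting accepting paths from p1 by length: 1 of length 0, 1 of length 1, 1 of length 2. Total 3.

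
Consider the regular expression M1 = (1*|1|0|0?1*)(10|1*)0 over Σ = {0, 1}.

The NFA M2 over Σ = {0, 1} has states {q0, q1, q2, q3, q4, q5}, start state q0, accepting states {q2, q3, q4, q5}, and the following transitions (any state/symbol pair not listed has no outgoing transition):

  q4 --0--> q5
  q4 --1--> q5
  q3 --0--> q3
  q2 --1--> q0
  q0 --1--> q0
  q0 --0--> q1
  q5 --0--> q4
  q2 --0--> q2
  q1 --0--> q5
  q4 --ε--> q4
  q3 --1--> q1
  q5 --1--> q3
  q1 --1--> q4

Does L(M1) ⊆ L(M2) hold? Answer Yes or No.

The string 0 is in L(M1) but not in L(M2).
So L(M1) ⊄ L(M2).

No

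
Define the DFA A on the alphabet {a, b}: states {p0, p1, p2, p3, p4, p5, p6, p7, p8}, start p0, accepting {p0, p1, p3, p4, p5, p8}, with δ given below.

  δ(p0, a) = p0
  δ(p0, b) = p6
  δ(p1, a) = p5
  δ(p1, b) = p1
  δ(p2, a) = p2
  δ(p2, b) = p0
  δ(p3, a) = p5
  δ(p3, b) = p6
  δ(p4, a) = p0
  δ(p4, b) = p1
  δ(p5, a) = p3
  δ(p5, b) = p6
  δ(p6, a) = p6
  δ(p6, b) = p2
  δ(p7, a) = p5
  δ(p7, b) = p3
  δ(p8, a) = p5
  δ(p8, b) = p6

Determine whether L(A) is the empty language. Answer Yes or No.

No

The empty string ε is accepted: the run p0 ends in the accepting state p0.
Since at least one string is accepted, L(A) is not empty.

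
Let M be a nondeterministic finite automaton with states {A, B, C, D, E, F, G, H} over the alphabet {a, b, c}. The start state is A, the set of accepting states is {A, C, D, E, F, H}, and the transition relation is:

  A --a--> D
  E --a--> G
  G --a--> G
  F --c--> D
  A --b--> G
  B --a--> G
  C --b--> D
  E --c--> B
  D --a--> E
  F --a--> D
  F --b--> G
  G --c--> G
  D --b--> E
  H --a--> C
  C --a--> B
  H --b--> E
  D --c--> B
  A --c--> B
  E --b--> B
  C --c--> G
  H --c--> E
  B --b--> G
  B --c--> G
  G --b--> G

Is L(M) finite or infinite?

finite

The useful states (reachable from A and able to reach an accepting state) are {A, D, E}.
Restricted to these states the transition graph has no cycle, so every accepting path has bounded length and L is finite.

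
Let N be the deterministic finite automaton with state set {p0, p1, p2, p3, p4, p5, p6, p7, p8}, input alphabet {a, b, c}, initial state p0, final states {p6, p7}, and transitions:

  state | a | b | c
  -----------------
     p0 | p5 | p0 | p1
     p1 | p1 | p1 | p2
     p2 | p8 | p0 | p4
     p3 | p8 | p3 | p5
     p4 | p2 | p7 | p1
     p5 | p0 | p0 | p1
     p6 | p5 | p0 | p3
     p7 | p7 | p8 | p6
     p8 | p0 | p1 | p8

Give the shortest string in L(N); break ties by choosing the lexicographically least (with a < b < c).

cccb

A breadth-first search from p0 reaches an accepting state first via the path p0 → p1 → p2 → p4 → p7 on input cccb.
No string of length < 4 is accepted (BFS exhausts all shorter strings without reaching an accepting state), and cccb is the lexicographically least accepting string of length 4.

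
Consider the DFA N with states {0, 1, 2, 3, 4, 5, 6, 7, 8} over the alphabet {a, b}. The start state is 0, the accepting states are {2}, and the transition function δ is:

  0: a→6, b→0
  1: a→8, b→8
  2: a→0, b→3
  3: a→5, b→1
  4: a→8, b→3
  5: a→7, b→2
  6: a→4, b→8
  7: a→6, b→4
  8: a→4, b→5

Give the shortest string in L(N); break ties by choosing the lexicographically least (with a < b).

abbb

A breadth-first search from 0 reaches an accepting state first via the path 0 → 6 → 8 → 5 → 2 on input abbb.
No string of length < 4 is accepted (BFS exhausts all shorter strings without reaching an accepting state), and abbb is the lexicographically least accepting string of length 4.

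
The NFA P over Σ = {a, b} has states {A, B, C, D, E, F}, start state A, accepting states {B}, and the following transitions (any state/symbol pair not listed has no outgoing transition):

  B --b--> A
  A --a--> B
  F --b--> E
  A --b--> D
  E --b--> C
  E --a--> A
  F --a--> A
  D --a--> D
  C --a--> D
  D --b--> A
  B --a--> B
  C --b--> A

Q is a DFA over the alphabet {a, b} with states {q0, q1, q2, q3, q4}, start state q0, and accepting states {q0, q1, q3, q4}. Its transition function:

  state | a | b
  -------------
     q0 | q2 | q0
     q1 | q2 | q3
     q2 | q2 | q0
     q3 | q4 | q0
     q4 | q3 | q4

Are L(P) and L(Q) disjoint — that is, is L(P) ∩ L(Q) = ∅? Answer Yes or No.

Yes

Exploring the product automaton P × Q from the start pair (A, q0), following both machines on each input symbol, reaches 4 state pairs: (A, q0), (B, q2), (D, q0), (D, q2).
P accepts in {B} and Q accepts in {q0, q1, q3, q4}; no reachable pair has both components accepting, so no string drives both machines to acceptance simultaneously and L(P) ∩ L(Q) = ∅.
So no string is accepted by both, and the intersection is empty.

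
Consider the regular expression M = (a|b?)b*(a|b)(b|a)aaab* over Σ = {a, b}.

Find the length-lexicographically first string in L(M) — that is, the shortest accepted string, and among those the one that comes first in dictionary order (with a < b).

By inspection of the expression, no string of length less than 5 matches, and aaaaa is the lexicographically first match of length 5.

aaaaa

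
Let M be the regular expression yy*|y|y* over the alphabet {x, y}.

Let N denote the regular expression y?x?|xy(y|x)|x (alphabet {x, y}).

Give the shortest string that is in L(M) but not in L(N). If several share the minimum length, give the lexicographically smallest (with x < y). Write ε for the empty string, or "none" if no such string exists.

The string yy is accepted by M but not by N.
No shorter string lies in the difference, and yy is the lexicographically first length-2 string in L(M) \ L(N).

yy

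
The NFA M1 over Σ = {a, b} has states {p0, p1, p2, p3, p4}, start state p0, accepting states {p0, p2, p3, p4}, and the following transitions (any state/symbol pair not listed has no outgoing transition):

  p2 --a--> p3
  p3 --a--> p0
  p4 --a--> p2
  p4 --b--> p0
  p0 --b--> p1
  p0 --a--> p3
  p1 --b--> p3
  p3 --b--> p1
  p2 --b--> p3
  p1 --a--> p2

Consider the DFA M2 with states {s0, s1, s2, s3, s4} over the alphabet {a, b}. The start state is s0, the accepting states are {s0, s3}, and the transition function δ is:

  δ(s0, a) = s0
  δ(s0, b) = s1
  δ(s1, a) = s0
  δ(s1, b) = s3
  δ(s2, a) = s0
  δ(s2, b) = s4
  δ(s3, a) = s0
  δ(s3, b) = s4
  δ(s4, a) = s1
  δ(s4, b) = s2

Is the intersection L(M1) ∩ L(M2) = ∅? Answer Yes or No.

No

The empty string ε is accepted by both M1 and M2.
Hence L(M1) ∩ L(M2) ≠ ∅.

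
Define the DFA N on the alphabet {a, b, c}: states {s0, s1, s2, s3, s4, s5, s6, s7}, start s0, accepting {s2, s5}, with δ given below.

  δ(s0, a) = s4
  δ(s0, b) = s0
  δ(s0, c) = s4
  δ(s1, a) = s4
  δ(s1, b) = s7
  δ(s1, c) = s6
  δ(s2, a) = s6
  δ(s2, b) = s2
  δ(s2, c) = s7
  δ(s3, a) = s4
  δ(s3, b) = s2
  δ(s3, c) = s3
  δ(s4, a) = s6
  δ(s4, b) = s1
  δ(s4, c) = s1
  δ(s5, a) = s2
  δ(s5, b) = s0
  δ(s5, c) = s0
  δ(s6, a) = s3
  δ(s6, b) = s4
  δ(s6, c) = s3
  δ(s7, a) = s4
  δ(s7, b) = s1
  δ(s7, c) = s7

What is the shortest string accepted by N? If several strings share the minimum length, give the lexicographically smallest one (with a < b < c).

aaab

A breadth-first search from s0 reaches an accepting state first via the path s0 → s4 → s6 → s3 → s2 on input aaab.
No string of length < 4 is accepted (BFS exhausts all shorter strings without reaching an accepting state), and aaab is the lexicographically least accepting string of length 4.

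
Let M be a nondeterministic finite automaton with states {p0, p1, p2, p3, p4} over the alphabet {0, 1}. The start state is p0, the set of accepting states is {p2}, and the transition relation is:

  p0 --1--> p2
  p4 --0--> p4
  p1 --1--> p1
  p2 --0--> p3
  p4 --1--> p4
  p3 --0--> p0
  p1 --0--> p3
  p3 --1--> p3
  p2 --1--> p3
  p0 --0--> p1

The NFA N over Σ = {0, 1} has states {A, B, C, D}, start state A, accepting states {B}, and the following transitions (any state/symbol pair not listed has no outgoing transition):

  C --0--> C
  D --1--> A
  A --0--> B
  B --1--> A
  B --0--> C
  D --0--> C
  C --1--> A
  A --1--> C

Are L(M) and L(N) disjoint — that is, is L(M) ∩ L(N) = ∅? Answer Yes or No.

Yes

Exploring the product automaton M × N from the start pair (p0, A), following both machines on each input symbol, reaches 11 state pairs: (p0, A), (p1, B), (p2, C), (p3, C), (p1, A), (p3, A), (p0, C), (p3, B), (p1, C), (p0, B), (p2, A).
M accepts in {p2} and N accepts in {B}; no reachable pair has both components accepting, so no string drives both machines to acceptance simultaneously and L(M) ∩ L(N) = ∅.
So no string is accepted by both, and the intersection is empty.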